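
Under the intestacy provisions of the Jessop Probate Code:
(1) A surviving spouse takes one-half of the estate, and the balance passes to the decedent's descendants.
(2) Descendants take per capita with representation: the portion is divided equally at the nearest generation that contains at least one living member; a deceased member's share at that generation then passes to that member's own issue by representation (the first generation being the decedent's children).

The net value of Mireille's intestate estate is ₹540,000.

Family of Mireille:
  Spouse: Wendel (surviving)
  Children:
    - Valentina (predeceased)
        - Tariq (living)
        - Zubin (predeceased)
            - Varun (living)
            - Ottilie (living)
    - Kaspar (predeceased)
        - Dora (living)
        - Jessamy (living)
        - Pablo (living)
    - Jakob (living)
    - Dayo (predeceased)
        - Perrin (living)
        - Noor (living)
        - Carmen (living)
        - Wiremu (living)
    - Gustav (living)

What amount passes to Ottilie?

Wendel takes one-half of ₹540,000 = ₹270,000. The remaining ₹270,000 passes to the descendants.
The descendants' portion (₹270,000) is divided into 5 shares of ₹54,000: Jakob and Gustav each take ₹54,000; Valentina's ₹54,000 share passes to Valentina's issue; Kaspar's ₹54,000 share passes to Kaspar's issue; Dayo's ₹54,000 share passes to Dayo's issue.
Valentina's share (₹54,000) is divided into 2 shares of ₹27,000: Tariq takes ₹27,000; Zubin's ₹27,000 share passes to Zubin's issue.
Zubin's share (₹27,000) is divided into 2 shares of ₹13,500: Varun and Ottilie each take ₹13,500.
Kaspar's share (₹54,000) is divided into 3 shares of ₹18,000: Dora, Jessamy, and Pablo each take ₹18,000.
Dayo's share (₹54,000) is divided into 4 shares of ₹13,500: Perrin, Noor, Carmen, and Wiremu each take ₹13,500.

Ottilie receives ₹13,500.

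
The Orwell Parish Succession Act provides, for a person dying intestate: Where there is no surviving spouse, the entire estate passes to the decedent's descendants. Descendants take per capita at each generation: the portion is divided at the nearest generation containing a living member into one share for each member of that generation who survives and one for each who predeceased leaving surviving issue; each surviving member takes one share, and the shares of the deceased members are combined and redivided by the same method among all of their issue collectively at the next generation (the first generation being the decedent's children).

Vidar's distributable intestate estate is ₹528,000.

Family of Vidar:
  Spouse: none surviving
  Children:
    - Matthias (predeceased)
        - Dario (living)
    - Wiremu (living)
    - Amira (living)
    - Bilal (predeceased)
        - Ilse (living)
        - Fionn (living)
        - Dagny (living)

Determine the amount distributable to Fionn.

Fionn receives ₹66,000.

The entire ₹528,000 passes to the descendants.
That amount (₹528,000) is divided at the children's generation into 4 shares of ₹132,000. Wiremu and Amira each take ₹132,000. The 2 shares of the deceased (Matthias and Bilal) are combined into a pool of ₹264,000.
That pool (₹264,000) is divided at the grandchildren's generation equally among Dario, Ilse, Fionn, and Dagny: ₹66,000 each.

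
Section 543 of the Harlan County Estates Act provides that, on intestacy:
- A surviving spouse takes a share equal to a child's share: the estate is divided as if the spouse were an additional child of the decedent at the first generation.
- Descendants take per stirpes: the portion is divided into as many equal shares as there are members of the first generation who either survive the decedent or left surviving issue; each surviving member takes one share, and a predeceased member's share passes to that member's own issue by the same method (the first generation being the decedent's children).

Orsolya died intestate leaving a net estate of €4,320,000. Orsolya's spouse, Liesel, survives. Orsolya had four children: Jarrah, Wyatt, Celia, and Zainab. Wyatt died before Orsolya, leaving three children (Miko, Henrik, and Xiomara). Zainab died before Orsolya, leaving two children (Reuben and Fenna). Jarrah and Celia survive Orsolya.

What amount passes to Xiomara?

Xiomara receives €288,000.

The spouse counts as an additional share at the children's level, so there are 5 primary shares of €864,000. Liesel takes one such share (€864,000).
The children's combined portion (€3,456,000) is divided into 4 shares of €864,000: Jarrah and Celia each take €864,000; Wyatt's €864,000 share passes to Wyatt's issue; Zainab's €864,000 share passes to Zainab's issue.
Wyatt's share (€864,000) is divided into 3 shares of €288,000: Miko, Henrik, and Xiomara each take €288,000.
Zainab's share (€864,000) is divided into 2 shares of €432,000: Reuben and Fenna each take €432,000.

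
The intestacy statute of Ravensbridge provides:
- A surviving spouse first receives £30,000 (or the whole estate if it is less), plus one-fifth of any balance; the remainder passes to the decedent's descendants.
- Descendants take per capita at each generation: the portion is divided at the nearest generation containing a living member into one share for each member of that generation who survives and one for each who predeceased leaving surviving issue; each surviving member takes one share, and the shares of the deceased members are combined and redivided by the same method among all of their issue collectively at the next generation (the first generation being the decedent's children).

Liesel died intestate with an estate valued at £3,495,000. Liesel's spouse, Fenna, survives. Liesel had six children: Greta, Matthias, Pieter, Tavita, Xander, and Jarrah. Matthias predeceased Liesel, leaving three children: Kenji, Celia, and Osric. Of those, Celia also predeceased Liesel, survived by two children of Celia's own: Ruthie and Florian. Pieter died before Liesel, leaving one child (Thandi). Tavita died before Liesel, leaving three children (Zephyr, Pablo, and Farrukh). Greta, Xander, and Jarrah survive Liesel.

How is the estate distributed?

Fenna first takes £30,000, leaving a balance of £3,465,000. Fenna then takes one-fifth of the balance (£693,000), for a total of £723,000. The remaining £2,772,000 passes to the descendants.
The descendants' portion (£2,772,000) is divided at the children's generation into 6 shares of £462,000. Greta, Xander, and Jarrah each take £462,000. The 3 shares of the deceased (Matthias, Pieter, and Tavita) are combined into a pool of £1,386,000.
That pool (£1,386,000) is divided at the grandchildren's generation into 7 shares of £198,000. Kenji, Osric, Thandi, Zephyr, Pablo, and Farrukh each take £198,000. The remaining share for the deceased Celia (£198,000) is carried to the next generation.
That pool (£198,000) is divided at the great-grandchildren's generation equally among Ruthie and Florian: £99,000 each.

Fenna: £723,000; Greta: £462,000; Kenji: £198,000; Ruthie: £99,000; Florian: £99,000; Osric: £198,000; Thandi: £198,000; Zephyr: £198,000; Pablo: £198,000; Farrukh: £198,000; Xander: £462,000; Jarrah: £462,000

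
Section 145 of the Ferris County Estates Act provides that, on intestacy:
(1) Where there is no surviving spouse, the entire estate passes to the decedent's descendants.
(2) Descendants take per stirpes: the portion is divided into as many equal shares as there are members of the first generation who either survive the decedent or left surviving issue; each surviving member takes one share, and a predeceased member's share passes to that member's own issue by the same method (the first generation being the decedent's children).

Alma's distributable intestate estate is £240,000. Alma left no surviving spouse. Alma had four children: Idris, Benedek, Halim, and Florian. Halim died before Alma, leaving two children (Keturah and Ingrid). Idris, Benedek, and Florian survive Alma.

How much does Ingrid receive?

The entire £240,000 passes to the descendants.
That amount (£240,000) is divided into 4 shares of £60,000: Idris, Benedek, and Florian each take £60,000; Halim's £60,000 share passes to Halim's issue.
Halim's share (£60,000) is divided into 2 shares of £30,000: Keturah and Ingrid each take £30,000.

Ingrid receives £30,000.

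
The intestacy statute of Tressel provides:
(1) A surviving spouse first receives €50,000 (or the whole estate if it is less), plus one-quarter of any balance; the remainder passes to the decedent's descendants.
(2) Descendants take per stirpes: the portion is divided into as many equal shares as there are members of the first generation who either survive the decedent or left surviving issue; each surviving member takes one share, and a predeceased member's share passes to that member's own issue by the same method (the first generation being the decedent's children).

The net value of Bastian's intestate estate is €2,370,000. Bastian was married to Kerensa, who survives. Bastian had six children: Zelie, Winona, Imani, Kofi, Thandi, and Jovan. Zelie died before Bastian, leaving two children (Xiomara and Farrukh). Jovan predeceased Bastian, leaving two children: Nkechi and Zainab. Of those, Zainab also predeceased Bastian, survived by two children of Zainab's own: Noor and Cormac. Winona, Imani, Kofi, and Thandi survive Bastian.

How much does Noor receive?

Noor receives €72,500.

Kerensa first takes €50,000, leaving a balance of €2,320,000. Kerensa then takes one-quarter of the balance (€580,000), for a total of €630,000. The remaining €1,740,000 passes to the descendants.
The descendants' portion (€1,740,000) is divided into 6 shares of €290,000: Winona, Imani, Kofi, and Thandi each take €290,000; Zelie's €290,000 share passes to Zelie's issue; Jovan's €290,000 share passes to Jovan's issue.
Zelie's share (€290,000) is divided into 2 shares of €145,000: Xiomara and Farrukh each take €145,000.
Jovan's share (€290,000) is divided into 2 shares of €145,000: Nkechi takes €145,000; Zainab's €145,000 share passes to Zainab's issue.
Zainab's share (€145,000) is divided into 2 shares of €72,500: Noor and Cormac each take €72,500.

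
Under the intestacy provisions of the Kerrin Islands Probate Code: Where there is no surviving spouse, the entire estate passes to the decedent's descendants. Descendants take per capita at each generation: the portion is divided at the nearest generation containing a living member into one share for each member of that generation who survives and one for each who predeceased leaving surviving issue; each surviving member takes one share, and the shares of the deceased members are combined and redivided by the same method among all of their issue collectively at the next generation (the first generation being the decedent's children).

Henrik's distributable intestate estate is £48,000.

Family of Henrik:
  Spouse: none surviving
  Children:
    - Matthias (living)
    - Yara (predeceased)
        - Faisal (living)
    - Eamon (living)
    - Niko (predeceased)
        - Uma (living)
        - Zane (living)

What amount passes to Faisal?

The entire £48,000 passes to the descendants.
That amount (£48,000) is divided at the children's generation into 4 shares of £12,000. Matthias and Eamon each take £12,000. The 2 shares of the deceased (Yara and Niko) are combined into a pool of £24,000.
That pool (£24,000) is divided at the grandchildren's generation equally among Faisal, Uma, and Zane: £8,000 each.

Faisal receives £8,000.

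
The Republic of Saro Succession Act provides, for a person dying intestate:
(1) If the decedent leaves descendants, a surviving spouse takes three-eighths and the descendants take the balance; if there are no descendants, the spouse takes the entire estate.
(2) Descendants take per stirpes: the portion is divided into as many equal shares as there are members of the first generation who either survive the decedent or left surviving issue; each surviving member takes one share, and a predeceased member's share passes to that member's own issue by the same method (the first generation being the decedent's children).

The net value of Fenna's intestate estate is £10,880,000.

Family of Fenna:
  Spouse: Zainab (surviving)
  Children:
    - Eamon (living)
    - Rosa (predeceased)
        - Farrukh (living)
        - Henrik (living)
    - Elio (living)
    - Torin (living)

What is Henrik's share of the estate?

Zainab takes three-eighths of £10,880,000 = £4,080,000. The remaining £6,800,000 passes to the descendants.
The descendants' portion (£6,800,000) is divided into 4 shares of £1,700,000: Eamon, Elio, and Torin each take £1,700,000; Rosa's £1,700,000 share passes to Rosa's issue.
Rosa's share (£1,700,000) is divided into 2 shares of £850,000: Farrukh and Henrik each take £850,000.

Henrik receives £850,000.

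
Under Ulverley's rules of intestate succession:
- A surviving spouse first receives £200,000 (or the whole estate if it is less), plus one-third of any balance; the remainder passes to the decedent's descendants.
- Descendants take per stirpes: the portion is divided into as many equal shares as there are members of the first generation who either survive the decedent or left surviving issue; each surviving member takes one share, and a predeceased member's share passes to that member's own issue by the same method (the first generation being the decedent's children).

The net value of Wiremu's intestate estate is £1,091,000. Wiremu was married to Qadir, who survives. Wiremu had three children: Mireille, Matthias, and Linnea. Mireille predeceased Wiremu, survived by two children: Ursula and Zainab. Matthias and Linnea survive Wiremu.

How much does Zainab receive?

Zainab receives £99,000.

Qadir first takes £200,000, leaving a balance of £891,000. Qadir then takes one-third of the balance (£297,000), for a total of £497,000. The remaining £594,000 passes to the descendants.
The descendants' portion (£594,000) is divided into 3 shares of £198,000: Matthias and Linnea each take £198,000; Mireille's £198,000 share passes to Mireille's issue.
Mireille's share (£198,000) is divided into 2 shares of £99,000: Ursula and Zainab each take £99,000.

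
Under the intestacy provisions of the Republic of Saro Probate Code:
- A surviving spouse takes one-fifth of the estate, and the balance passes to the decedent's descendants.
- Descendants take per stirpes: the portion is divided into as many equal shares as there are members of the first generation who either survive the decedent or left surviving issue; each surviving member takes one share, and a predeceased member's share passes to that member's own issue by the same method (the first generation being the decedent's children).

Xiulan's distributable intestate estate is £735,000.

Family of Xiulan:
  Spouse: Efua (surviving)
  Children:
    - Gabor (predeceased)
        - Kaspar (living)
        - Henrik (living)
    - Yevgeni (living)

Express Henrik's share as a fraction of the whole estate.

Efua takes one-fifth of £735,000 = £147,000. The remaining £588,000 passes to the descendants.
The descendants' portion (£588,000) is divided into 2 shares of £294,000: Yevgeni takes £294,000; Gabor's £294,000 share passes to Gabor's issue.
Gabor's share (£294,000) is divided into 2 shares of £147,000: Kaspar and Henrik each take £147,000.

Henrik receives 1/5 of the estate.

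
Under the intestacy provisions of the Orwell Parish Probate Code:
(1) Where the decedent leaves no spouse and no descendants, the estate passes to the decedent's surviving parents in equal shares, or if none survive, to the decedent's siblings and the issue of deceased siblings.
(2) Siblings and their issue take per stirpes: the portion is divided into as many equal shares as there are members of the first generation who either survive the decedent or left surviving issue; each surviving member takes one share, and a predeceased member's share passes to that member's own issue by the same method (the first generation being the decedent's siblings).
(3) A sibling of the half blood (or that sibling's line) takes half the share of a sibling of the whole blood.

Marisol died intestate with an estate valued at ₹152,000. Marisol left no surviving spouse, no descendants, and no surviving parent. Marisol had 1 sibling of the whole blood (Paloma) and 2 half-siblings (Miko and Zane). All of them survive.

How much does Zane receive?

Zane receives ₹38,000.

The entire ₹152,000 passes to the siblings and their issue.
Counting each half-blood sibling's line as half a unit, there are 2 units in ₹152,000, so one unit is ₹76,000. Whole-blood lines (Paloma) take ₹76,000 each; half-blood lines (Miko and Zane) take ₹38,000 each.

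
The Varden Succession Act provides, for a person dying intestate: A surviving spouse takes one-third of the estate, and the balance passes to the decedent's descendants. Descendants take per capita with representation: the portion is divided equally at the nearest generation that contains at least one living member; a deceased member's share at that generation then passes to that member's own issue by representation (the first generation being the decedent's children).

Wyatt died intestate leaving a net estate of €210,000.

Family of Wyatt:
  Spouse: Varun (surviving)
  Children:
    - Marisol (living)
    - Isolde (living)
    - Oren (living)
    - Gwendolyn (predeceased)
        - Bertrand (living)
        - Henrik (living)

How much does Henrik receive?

Varun takes one-third of €210,000 = €70,000. The remaining €140,000 passes to the descendants.
The descendants' portion (€140,000) is divided into 4 shares of €35,000: Marisol, Isolde, and Oren each take €35,000; Gwendolyn's €35,000 share passes to Gwendolyn's issue.
Gwendolyn's share (€35,000) is divided into 2 shares of €17,500: Bertrand and Henrik each take €17,500.

Henrik receives €17,500.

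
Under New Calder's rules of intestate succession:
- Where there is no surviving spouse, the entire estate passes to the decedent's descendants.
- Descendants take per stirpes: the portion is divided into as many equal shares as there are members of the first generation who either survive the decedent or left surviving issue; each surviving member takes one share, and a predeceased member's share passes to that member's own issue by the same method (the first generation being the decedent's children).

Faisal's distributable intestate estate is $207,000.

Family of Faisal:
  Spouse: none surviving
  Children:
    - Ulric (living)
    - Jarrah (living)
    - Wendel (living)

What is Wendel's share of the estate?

Wendel receives $69,000.

The entire $207,000 passes to the descendants.
That amount ($207,000) is divided into 3 shares of $69,000: Ulric, Jarrah, and Wendel each take $69,000.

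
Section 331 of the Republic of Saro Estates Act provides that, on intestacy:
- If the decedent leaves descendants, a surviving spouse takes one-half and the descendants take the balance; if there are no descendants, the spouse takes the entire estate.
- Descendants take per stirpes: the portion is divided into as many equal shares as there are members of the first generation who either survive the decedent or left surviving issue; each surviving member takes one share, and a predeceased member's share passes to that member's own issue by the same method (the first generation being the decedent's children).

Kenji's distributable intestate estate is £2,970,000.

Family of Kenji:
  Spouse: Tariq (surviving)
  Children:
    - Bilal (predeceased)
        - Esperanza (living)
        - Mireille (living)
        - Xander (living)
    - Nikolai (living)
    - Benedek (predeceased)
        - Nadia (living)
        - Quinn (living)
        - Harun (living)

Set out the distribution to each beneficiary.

Tariq takes one-half of £2,970,000 = £1,485,000. The remaining £1,485,000 passes to the descendants.
The descendants' portion (£1,485,000) is divided into 3 shares of £495,000: Nikolai takes £495,000; Bilal's £495,000 share passes to Bilal's issue; Benedek's £495,000 share passes to Benedek's issue.
Bilal's share (£495,000) is divided into 3 shares of £165,000: Esperanza, Mireille, and Xander each take £165,000.
Benedek's share (£495,000) is divided into 3 shares of £165,000: Nadia, Quinn, and Harun each take £165,000.

Tariq: £1,485,000; Esperanza: £165,000; Mireille: £165,000; Xander: £165,000; Nikolai: £495,000; Nadia: £165,000; Quinn: £165,000; Harun: £165,000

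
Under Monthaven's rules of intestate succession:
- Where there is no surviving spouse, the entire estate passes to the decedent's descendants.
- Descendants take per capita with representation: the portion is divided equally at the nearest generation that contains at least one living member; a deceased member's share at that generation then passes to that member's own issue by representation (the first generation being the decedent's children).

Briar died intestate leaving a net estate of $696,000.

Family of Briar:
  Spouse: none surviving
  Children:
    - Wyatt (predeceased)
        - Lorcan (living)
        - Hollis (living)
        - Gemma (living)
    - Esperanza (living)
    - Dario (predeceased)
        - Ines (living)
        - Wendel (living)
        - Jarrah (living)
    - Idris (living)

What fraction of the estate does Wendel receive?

Wendel receives 1/12 of the estate.

The entire $696,000 passes to the descendants.
That amount ($696,000) is divided into 4 shares of $174,000: Esperanza and Idris each take $174,000; Wyatt's $174,000 share passes to Wyatt's issue; Dario's $174,000 share passes to Dario's issue.
Wyatt's share ($174,000) is divided into 3 shares of $58,000: Lorcan, Hollis, and Gemma each take $58,000.
Dario's share ($174,000) is divided into 3 shares of $58,000: Ines, Wendel, and Jarrah each take $58,000.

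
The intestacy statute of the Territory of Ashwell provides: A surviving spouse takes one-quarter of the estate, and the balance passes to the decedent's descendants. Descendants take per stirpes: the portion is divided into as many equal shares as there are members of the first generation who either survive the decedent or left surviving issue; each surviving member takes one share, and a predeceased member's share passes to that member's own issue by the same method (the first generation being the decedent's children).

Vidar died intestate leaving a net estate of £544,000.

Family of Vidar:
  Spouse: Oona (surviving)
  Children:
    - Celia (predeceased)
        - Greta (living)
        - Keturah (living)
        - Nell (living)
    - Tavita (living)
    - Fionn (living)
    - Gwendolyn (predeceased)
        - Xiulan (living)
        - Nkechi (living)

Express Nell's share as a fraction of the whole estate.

Nell receives 1/16 of the estate.

Oona takes one-quarter of £544,000 = £136,000. The remaining £408,000 passes to the descendants.
The descendants' portion (£408,000) is divided into 4 shares of £102,000: Tavita and Fionn each take £102,000; Celia's £102,000 share passes to Celia's issue; Gwendolyn's £102,000 share passes to Gwendolyn's issue.
Celia's share (£102,000) is divided into 3 shares of £34,000: Greta, Keturah, and Nell each take £34,000.
Gwendolyn's share (£102,000) is divided into 2 shares of £51,000: Xiulan and Nkechi each take £51,000.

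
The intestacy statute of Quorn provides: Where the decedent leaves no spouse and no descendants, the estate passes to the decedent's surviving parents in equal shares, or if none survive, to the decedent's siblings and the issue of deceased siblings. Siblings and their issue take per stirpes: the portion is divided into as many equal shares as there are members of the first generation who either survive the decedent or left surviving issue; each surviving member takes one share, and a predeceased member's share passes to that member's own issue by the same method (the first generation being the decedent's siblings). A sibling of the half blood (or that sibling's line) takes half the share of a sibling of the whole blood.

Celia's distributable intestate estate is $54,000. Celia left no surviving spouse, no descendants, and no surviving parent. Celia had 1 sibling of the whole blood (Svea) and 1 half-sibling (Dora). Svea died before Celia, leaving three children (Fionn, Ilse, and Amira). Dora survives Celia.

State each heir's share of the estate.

Dora: $18,000; Fionn: $12,000; Ilse: $12,000; Amira: $12,000

The entire $54,000 passes to the siblings and their issue.
Counting each half-blood sibling's line as half a unit, there are 3/2 units in $54,000, so one unit is $36,000. Whole-blood lines (Svea) take $36,000 each; half-blood lines (Dora) take $18,000 each.
Svea's share ($36,000) is divided into 3 shares of $12,000: Fionn, Ilse, and Amira each take $12,000.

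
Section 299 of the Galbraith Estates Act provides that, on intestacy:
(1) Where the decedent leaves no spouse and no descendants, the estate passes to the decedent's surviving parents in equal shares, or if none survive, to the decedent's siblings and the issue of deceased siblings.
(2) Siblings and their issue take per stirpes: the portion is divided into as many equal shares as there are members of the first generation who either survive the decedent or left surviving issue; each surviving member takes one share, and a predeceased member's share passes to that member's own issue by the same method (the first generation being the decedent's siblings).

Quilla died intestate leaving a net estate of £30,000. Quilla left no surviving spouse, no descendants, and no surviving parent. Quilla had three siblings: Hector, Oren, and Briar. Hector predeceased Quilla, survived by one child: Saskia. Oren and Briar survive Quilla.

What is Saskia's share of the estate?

Saskia receives £10,000.

The entire £30,000 passes to the siblings and their issue.
That amount (£30,000) is divided into 3 shares of £10,000: Oren and Briar each take £10,000; Hector's £10,000 share passes to Hector's issue.
Hector's share (£10,000) passes entirely to Saskia.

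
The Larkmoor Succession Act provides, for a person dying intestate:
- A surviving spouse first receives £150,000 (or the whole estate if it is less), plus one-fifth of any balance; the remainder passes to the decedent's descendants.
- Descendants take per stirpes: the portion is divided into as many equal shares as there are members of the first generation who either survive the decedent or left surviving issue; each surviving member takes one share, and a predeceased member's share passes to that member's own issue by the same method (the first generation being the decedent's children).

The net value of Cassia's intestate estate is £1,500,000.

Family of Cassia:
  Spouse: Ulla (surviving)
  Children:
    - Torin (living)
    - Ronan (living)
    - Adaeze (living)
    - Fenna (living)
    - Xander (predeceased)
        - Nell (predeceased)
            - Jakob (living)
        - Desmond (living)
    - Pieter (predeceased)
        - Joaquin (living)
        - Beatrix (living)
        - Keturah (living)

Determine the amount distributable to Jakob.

Ulla first takes £150,000, leaving a balance of £1,350,000. Ulla then takes one-fifth of the balance (£270,000), for a total of £420,000. The remaining £1,080,000 passes to the descendants.
The descendants' portion (£1,080,000) is divided into 6 shares of £180,000: Torin, Ronan, Adaeze, and Fenna each take £180,000; Xander's £180,000 share passes to Xander's issue; Pieter's £180,000 share passes to Pieter's issue.
Xander's share (£180,000) is divided into 2 shares of £90,000: Desmond takes £90,000; Nell's £90,000 share passes to Nell's issue.
Nell's share (£90,000) passes entirely to Jakob.
Pieter's share (£180,000) is divided into 3 shares of £60,000: Joaquin, Beatrix, and Keturah each take £60,000.

Jakob receives £90,000.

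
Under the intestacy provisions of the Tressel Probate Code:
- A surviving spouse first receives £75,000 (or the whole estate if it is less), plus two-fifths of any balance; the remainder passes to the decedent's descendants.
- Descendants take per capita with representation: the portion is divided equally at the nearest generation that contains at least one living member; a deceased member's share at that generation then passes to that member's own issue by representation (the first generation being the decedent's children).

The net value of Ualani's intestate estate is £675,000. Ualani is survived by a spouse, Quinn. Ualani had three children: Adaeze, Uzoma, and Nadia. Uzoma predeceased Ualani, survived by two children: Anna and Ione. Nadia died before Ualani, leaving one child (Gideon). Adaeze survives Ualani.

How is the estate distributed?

Quinn first takes £75,000, leaving a balance of £600,000. Quinn then takes two-fifths of the balance (£240,000), for a total of £315,000. The remaining £360,000 passes to the descendants.
The descendants' portion (£360,000) is divided into 3 shares of £120,000: Adaeze takes £120,000; Uzoma's £120,000 share passes to Uzoma's issue; Nadia's £120,000 share passes to Nadia's issue.
Uzoma's share (£120,000) is divided into 2 shares of £60,000: Anna and Ione each take £60,000.
Nadia's share (£120,000) passes entirely to Gideon.

Quinn: £315,000; Adaeze: £120,000; Anna: £60,000; Ione: £60,000; Gideon: £120,000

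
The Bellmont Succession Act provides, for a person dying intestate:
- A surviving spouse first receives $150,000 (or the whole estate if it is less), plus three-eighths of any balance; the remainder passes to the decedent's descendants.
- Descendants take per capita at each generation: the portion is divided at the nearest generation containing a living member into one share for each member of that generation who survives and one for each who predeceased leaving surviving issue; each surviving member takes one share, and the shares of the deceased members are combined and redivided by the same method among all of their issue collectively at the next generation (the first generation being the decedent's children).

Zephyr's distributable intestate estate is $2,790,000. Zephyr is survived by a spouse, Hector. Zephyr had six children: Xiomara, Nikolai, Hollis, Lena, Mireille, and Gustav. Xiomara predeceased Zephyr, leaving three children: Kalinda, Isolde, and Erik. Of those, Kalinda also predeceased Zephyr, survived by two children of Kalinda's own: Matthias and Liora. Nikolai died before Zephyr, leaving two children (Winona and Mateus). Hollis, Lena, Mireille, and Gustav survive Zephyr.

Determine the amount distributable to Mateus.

Mateus receives $110,000.

Hector first takes $150,000, leaving a balance of $2,640,000. Hector then takes three-eighths of the balance ($990,000), for a total of $1,140,000. The remaining $1,650,000 passes to the descendants.
The descendants' portion ($1,650,000) is divided at the children's generation into 6 shares of $275,000. Hollis, Lena, Mireille, and Gustav each take $275,000. The 2 shares of the deceased (Xiomara and Nikolai) are combined into a pool of $550,000.
That pool ($550,000) is divided at the grandchildren's generation into 5 shares of $110,000. Isolde, Erik, Winona, and Mateus each take $110,000. The remaining share for the deceased Kalinda ($110,000) is carried to the next generation.
That pool ($110,000) is divided at the great-grandchildren's generation equally among Matthias and Liora: $55,000 each.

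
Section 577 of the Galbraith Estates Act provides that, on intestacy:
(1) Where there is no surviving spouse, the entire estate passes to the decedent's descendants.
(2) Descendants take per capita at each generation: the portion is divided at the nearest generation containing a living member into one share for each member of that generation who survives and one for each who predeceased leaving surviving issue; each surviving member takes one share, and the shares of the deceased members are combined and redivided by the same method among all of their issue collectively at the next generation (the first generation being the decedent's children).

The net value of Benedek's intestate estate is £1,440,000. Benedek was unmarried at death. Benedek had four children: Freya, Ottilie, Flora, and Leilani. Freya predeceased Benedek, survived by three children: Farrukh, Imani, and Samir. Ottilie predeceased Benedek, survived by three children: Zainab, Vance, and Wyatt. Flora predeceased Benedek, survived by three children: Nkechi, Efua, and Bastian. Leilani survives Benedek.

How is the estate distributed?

Farrukh: £120,000; Imani: £120,000; Samir: £120,000; Zainab: £120,000; Vance: £120,000; Wyatt: £120,000; Nkechi: £120,000; Efua: £120,000; Bastian: £120,000; Leilani: £360,000

The entire £1,440,000 passes to the descendants.
That amount (£1,440,000) is divided at the children's generation into 4 shares of £360,000. Leilani takes £360,000. The 3 shares of the deceased (Freya, Ottilie, and Flora) are combined into a pool of £1,080,000.
That pool (£1,080,000) is divided at the grandchildren's generation equally among Farrukh, Imani, Samir, Zainab, Vance, Wyatt, Nkechi, Efua, and Bastian: £120,000 each.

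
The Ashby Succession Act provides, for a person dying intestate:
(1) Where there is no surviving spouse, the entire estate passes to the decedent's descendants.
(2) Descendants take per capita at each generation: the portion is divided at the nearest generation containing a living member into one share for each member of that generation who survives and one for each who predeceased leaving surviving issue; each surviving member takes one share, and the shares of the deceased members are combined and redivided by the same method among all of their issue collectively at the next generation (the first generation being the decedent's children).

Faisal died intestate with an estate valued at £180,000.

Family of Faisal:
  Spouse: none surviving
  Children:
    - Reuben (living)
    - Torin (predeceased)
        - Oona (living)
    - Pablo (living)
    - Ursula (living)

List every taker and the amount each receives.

The entire £180,000 passes to the descendants.
That amount (£180,000) is divided at the children's generation into 4 shares of £45,000. Reuben, Pablo, and Ursula each take £45,000. The remaining share for the deceased Torin (£45,000) is carried to the next generation.
That pool (£45,000) passes entirely to Oona, the sole taker at the grandchildren's generation.

Reuben: £45,000; Oona: £45,000; Pablo: £45,000; Ursula: £45,000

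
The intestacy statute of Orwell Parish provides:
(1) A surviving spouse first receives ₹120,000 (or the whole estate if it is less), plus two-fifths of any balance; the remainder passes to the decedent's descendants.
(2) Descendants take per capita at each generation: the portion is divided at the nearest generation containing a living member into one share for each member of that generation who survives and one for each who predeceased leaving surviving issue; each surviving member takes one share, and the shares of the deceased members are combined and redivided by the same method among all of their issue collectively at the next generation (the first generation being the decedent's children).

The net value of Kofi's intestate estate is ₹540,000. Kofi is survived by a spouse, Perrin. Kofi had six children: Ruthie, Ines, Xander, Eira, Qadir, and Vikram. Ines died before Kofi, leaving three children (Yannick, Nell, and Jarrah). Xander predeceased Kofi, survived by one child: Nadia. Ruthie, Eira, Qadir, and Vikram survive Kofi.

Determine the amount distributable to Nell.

Nell receives ₹21,000.

Perrin first takes ₹120,000, leaving a balance of ₹420,000. Perrin then takes two-fifths of the balance (₹168,000), for a total of ₹288,000. The remaining ₹252,000 passes to the descendants.
The descendants' portion (₹252,000) is divided at the children's generation into 6 shares of ₹42,000. Ruthie, Eira, Qadir, and Vikram each take ₹42,000. The 2 shares of the deceased (Ines and Xander) are combined into a pool of ₹84,000.
That pool (₹84,000) is divided at the grandchildren's generation equally among Yannick, Nell, Jarrah, and Nadia: ₹21,000 each.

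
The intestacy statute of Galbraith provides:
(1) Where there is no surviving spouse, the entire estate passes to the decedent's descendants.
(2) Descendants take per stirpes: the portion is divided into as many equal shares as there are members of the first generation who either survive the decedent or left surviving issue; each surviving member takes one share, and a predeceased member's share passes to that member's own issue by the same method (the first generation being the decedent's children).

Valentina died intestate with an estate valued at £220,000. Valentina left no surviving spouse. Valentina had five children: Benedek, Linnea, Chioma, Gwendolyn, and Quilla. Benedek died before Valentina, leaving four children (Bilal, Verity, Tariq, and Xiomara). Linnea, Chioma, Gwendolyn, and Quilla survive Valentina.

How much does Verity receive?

The entire £220,000 passes to the descendants.
That amount (£220,000) is divided into 5 shares of £44,000: Linnea, Chioma, Gwendolyn, and Quilla each take £44,000; Benedek's £44,000 share passes to Benedek's issue.
Benedek's share (£44,000) is divided into 4 shares of £11,000: Bilal, Verity, Tariq, and Xiomara each take £11,000.

Verity receives £11,000.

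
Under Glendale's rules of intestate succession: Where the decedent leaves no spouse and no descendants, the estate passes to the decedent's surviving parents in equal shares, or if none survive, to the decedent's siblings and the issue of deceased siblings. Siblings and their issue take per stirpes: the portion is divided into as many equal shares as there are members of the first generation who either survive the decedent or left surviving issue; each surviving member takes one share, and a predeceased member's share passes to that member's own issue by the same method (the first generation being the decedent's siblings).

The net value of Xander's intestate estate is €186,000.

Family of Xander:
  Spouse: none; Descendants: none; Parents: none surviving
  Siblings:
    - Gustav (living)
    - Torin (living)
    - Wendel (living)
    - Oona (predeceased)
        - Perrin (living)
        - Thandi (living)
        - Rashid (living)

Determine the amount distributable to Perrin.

The entire €186,000 passes to the siblings and their issue.
That amount (€186,000) is divided into 4 shares of €46,500: Gustav, Torin, and Wendel each take €46,500; Oona's €46,500 share passes to Oona's issue.
Oona's share (€46,500) is divided into 3 shares of €15,500: Perrin, Thandi, and Rashid each take €15,500.

Perrin receives €15,500.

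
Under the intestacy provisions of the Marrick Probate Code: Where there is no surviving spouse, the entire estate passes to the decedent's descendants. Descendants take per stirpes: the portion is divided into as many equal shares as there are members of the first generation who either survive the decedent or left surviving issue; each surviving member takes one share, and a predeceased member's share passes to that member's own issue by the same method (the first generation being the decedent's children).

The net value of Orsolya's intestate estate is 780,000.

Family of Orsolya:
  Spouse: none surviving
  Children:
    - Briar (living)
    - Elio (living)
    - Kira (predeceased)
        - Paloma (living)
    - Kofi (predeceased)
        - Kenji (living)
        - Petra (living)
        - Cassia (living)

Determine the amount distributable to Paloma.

The entire 780,000 passes to the descendants.
That amount (780,000) is divided into 4 shares of 195,000: Briar and Elio each take 195,000; Kira's 195,000 share passes to Kira's issue; Kofi's 195,000 share passes to Kofi's issue.
Kira's share (195,000) passes entirely to Paloma.
Kofi's share (195,000) is divided into 3 shares of 65,000: Kenji, Petra, and Cassia each take 65,000.

Paloma receives 195,000.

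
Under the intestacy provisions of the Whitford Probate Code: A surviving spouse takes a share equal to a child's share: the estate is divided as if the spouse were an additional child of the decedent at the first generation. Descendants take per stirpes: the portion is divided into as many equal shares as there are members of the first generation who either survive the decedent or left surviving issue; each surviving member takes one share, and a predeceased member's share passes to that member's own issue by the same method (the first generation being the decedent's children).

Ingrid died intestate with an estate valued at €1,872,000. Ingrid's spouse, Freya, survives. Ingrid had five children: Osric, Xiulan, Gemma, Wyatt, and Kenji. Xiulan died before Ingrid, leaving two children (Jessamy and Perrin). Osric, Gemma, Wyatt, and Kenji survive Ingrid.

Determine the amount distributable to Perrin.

Perrin receives €156,000.

The spouse counts as an additional share at the children's level, so there are 6 primary shares of €312,000. Freya takes one such share (€312,000).
The children's combined portion (€1,560,000) is divided into 5 shares of €312,000: Osric, Gemma, Wyatt, and Kenji each take €312,000; Xiulan's €312,000 share passes to Xiulan's issue.
Xiulan's share (€312,000) is divided into 2 shares of €156,000: Jessamy and Perrin each take €156,000.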